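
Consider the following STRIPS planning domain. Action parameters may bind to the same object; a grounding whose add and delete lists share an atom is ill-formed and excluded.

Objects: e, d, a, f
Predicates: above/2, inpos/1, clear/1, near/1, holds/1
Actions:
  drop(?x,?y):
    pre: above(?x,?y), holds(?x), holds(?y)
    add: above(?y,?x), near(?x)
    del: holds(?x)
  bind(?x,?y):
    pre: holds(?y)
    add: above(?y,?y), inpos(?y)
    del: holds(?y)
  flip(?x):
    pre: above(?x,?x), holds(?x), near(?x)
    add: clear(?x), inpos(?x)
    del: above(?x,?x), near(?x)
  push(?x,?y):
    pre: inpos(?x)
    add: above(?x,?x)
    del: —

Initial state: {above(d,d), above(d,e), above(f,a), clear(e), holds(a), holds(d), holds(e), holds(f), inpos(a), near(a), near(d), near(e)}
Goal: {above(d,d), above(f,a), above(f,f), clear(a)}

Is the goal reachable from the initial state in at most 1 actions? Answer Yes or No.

1. bind(e,f)  →  {above(d,d), above(d,e), above(f,a), above(f,f), clear(e), holds(a), holds(d), holds(e), inpos(a), inpos(f), near(a), near(d), near(e)}
2. push(a,e)  →  {above(a,a), above(d,d), above(d,e), above(f,a), above(f,f), clear(e), holds(a), holds(d), holds(e), inpos(a), inpos(f), near(a), near(d), near(e)}
3. flip(a)  →  {above(d,d), above(d,e), above(f,a), above(f,f), clear(a), clear(e), holds(a), holds(d), holds(e), inpos(a), inpos(f), near(d), near(e)}
optimal plan length = 3; 3 > 1

No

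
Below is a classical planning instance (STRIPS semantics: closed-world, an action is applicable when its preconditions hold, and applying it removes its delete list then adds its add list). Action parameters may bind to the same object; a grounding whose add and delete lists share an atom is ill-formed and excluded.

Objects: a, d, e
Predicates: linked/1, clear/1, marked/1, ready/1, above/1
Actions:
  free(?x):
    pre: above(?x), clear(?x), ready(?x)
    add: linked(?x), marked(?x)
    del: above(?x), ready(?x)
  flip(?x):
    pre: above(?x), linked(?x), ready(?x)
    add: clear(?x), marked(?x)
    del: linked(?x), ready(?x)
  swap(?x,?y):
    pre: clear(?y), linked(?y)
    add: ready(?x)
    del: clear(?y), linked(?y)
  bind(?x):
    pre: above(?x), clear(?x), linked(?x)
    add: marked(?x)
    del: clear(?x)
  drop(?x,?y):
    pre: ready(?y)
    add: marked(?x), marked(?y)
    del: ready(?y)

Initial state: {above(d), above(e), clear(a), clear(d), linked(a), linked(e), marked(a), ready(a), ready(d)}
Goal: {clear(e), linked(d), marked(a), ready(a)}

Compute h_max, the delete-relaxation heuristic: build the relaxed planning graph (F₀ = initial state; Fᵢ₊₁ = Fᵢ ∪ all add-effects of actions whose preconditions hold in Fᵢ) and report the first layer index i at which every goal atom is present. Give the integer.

2

F0 = init (9 atoms)
F1 = F0 ∪ {linked(d), marked(d), marked(e), ready(e)}  (13 atoms)
F2 = F1 ∪ {clear(e)}  (14 atoms)
goal ⊆ F2  ⇒  h_max = 2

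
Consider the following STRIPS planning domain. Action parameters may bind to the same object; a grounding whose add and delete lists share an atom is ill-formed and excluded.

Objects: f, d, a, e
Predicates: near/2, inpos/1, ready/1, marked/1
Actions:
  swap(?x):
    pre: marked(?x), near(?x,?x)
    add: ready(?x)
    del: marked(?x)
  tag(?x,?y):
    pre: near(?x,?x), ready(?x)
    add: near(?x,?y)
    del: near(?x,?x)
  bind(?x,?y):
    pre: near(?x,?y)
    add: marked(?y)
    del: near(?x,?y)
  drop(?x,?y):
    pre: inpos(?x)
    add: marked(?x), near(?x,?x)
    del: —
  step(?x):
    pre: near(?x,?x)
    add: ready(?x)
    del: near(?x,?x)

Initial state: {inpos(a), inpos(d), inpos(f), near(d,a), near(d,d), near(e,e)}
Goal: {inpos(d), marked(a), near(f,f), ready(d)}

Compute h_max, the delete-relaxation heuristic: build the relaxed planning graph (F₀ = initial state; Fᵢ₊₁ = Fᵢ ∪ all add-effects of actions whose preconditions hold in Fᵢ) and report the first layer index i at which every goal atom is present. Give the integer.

F0 = init (6 atoms)
F1 = F0 ∪ {marked(a), marked(d), marked(e), marked(f), near(a,a), near(f,f), ready(d), ready(e)}  (14 atoms)
goal ⊆ F1  ⇒  h_max = 1

1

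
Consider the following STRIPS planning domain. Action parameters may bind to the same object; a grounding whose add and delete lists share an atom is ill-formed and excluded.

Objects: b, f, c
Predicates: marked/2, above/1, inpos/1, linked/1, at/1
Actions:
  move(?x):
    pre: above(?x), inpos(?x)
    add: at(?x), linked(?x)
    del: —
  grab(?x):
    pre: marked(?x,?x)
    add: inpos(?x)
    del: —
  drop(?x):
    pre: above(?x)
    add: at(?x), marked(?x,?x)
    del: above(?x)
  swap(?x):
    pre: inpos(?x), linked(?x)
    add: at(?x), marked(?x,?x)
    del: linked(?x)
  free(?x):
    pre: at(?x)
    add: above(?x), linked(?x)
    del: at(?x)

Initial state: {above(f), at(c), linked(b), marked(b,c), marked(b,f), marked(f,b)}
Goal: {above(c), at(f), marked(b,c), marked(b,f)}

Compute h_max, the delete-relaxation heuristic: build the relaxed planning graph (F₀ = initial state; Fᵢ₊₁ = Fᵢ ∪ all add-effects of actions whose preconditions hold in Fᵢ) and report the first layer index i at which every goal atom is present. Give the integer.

1

F0 = init (6 atoms)
F1 = F0 ∪ {above(c), at(f), linked(c), marked(f,f)}  (10 atoms)
goal ⊆ F1  ⇒  h_max = 1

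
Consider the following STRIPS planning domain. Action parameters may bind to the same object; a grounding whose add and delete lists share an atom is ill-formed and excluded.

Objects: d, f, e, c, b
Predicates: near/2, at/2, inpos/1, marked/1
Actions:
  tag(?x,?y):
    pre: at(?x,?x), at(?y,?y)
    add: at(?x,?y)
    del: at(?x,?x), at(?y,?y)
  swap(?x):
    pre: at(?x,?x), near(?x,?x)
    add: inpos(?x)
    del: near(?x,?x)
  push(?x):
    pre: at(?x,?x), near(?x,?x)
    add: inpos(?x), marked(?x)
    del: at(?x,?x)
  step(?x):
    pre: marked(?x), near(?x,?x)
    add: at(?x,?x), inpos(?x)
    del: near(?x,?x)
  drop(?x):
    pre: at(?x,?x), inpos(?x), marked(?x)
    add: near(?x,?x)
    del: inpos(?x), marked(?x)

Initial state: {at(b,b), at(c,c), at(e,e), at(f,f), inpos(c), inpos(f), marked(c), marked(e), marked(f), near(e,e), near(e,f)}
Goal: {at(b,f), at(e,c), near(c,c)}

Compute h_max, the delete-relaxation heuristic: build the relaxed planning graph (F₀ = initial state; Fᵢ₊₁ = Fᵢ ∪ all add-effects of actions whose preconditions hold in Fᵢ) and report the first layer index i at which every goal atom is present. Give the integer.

F0 = init (11 atoms)
F1 = F0 ∪ {at(b,c), at(b,e), at(b,f), at(c,b), at(c,e), at(c,f), at(e,b), at(e,c), at(e,f), at(f,b), at(f,c), at(f,e), inpos(e), near(c,c), near(f,f)}  (26 atoms)
goal ⊆ F1  ⇒  h_max = 1

1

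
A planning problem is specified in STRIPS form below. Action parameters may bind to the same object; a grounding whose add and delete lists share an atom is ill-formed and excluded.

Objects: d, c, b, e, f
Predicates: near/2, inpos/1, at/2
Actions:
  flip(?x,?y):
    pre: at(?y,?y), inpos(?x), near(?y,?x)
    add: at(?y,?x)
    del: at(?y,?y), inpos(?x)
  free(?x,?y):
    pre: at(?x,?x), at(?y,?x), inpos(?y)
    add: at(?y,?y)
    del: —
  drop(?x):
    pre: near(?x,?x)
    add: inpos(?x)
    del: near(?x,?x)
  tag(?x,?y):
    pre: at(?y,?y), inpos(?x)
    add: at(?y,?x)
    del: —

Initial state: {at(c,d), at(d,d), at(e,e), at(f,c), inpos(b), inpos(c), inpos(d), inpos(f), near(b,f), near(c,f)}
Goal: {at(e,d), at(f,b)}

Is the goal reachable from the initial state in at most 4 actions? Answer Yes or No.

1. free(d,c)  →  {at(c,c), at(c,d), at(d,d), at(e,e), at(f,c), inpos(b), inpos(c), inpos(d), inpos(f), near(b,f), near(c,f)}
2. free(c,f)  →  {at(c,c), at(c,d), at(d,d), at(e,e), at(f,c), at(f,f), inpos(b), inpos(c), inpos(d), inpos(f), near(b,f), near(c,f)}
3. tag(d,e)  →  {at(c,c), at(c,d), at(d,d), at(e,d), at(e,e), at(f,c), at(f,f), inpos(b), inpos(c), inpos(d), inpos(f), near(b,f), near(c,f)}
4. tag(b,f)  →  {at(c,c), at(c,d), at(d,d), at(e,d), at(e,e), at(f,b), at(f,c), at(f,f), inpos(b), inpos(c), inpos(d), inpos(f), near(b,f), near(c,f)}
optimal plan length = 4; 4 ≤ 4

Yes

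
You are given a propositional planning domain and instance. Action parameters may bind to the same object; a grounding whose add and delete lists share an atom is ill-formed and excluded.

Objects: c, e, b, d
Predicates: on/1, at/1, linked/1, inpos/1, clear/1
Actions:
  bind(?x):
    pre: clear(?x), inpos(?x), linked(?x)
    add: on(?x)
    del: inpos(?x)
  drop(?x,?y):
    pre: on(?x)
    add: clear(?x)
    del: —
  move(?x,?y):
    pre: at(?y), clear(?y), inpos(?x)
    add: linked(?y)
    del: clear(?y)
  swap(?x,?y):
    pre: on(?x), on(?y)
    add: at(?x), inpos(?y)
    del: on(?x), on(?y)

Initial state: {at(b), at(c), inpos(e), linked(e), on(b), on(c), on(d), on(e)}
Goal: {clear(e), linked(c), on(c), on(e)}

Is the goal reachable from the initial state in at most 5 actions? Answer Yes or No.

1. drop(c,c)  →  {at(b), at(c), clear(c), inpos(e), linked(e), on(b), on(c), on(d), on(e)}
2. drop(e,c)  →  {at(b), at(c), clear(c), clear(e), inpos(e), linked(e), on(b), on(c), on(d), on(e)}
3. move(e,c)  →  {at(b), at(c), clear(e), inpos(e), linked(c), linked(e), on(b), on(c), on(d), on(e)}
optimal plan length = 3; 3 ≤ 5

Yes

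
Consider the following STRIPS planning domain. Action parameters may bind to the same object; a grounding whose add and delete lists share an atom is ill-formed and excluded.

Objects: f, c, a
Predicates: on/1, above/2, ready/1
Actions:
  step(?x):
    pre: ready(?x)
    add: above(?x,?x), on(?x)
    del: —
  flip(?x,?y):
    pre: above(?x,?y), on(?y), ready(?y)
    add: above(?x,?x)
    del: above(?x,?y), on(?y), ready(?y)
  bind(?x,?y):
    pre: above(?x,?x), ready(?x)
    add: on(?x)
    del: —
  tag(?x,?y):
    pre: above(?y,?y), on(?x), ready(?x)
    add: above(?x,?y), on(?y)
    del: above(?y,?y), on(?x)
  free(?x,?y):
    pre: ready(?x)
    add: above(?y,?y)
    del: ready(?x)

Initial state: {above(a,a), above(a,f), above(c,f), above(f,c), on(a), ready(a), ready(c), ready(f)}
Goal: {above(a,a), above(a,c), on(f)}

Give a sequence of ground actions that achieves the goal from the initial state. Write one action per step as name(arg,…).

step(f); step(c); tag(a,c)

1. step(f)  →  {above(a,a), above(a,f), above(c,f), above(f,c), above(f,f), on(a), on(f), ready(a), ready(c), ready(f)}
2. step(c)  →  {above(a,a), above(a,f), above(c,c), above(c,f), above(f,c), above(f,f), on(a), on(c), on(f), ready(a), ready(c), ready(f)}
3. tag(a,c)  →  {above(a,a), above(a,c), above(a,f), above(c,f), above(f,c), above(f,f), on(c), on(f), ready(a), ready(c), ready(f)}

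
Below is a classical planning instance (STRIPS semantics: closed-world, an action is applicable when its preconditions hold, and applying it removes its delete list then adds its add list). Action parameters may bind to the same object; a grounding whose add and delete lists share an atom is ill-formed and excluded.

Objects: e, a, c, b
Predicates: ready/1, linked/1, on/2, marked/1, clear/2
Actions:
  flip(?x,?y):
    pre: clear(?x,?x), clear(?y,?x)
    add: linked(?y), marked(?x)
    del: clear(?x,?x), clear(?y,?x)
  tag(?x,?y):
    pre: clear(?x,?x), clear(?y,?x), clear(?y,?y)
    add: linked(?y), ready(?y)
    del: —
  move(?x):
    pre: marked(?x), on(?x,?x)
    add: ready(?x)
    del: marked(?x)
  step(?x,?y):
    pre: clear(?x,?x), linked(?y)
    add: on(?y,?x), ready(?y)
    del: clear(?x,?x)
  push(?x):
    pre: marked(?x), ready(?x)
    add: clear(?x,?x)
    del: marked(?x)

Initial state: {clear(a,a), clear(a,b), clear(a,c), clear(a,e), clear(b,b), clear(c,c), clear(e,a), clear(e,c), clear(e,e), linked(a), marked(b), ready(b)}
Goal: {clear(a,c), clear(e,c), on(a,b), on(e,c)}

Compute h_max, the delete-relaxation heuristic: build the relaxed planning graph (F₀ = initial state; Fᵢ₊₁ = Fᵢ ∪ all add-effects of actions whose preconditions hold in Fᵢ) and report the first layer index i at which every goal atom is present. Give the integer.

F0 = init (12 atoms)
F1 = F0 ∪ {linked(b), linked(c), linked(e), marked(a), marked(c), marked(e), on(a,a), on(a,b), on(a,c), on(a,e), ready(a), ready(c), ready(e)}  (25 atoms)
F2 = F1 ∪ {on(b,a), on(b,b), on(b,c), on(b,e), on(c,a), on(c,b), on(c,c), on(c,e), on(e,a), on(e,b), on(e,c), on(e,e)}  (37 atoms)
goal ⊆ F2  ⇒  h_max = 2

2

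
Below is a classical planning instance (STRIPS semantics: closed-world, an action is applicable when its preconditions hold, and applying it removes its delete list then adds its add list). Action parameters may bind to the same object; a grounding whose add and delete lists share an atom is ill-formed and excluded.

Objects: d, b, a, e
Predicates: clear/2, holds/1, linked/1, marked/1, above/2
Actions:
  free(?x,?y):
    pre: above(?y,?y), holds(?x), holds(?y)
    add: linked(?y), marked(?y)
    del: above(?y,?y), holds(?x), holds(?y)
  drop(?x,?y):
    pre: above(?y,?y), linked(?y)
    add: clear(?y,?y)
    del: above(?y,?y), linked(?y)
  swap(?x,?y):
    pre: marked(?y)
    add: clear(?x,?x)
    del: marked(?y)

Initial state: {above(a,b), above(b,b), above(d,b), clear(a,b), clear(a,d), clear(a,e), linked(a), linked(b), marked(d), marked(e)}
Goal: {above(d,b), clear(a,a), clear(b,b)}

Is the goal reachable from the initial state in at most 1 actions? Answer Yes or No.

1. drop(d,b)  →  {above(a,b), above(d,b), clear(a,b), clear(a,d), clear(a,e), clear(b,b), linked(a), marked(d), marked(e)}
2. swap(a,d)  →  {above(a,b), above(d,b), clear(a,a), clear(a,b), clear(a,d), clear(a,e), clear(b,b), linked(a), marked(e)}
optimal plan length = 2; 2 > 1

No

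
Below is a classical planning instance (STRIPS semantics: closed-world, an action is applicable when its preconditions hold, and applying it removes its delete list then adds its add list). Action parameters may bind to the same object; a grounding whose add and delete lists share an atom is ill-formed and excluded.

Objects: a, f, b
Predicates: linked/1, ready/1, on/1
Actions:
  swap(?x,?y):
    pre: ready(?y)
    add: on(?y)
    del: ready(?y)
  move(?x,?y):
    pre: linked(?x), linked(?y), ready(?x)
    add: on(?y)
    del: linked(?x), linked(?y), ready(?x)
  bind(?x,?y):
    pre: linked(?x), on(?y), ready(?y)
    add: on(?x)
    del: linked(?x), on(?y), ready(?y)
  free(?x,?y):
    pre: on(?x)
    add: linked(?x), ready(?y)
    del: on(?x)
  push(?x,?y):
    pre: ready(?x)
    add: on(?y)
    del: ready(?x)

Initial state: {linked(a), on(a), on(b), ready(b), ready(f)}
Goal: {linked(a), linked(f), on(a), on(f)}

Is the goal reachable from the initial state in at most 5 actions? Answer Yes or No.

1. swap(a,f)  →  {linked(a), on(a), on(b), on(f), ready(b)}
2. free(f,a)  →  {linked(a), linked(f), on(a), on(b), ready(a), ready(b)}
3. push(a,f)  →  {linked(a), linked(f), on(a), on(b), on(f), ready(b)}
optimal plan length = 3; 3 ≤ 5

Yes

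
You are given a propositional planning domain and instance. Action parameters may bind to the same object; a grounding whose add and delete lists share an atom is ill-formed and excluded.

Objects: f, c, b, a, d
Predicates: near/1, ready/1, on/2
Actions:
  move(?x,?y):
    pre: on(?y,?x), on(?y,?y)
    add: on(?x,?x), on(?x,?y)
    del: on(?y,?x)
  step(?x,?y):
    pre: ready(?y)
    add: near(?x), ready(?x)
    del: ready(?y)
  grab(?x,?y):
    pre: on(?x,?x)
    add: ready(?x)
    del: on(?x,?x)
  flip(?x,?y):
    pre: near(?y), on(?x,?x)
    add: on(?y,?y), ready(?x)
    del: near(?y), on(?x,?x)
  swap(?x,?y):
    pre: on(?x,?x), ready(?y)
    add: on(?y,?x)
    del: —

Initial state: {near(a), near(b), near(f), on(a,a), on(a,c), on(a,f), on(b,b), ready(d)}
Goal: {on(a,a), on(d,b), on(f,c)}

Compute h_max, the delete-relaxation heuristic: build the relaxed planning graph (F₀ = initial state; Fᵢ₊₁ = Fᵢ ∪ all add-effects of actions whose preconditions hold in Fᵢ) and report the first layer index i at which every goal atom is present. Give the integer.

2

F0 = init (8 atoms)
F1 = F0 ∪ {near(c), on(c,a), on(c,c), on(d,a), on(d,b), on(f,a), on(f,f), ready(a), ready(b), ready(c), ready(f)}  (19 atoms)
F2 = F1 ∪ {near(d), on(a,b), on(b,a), on(b,c), on(b,f), on(c,b), on(c,f), on(d,c), on(d,f), on(f,b), on(f,c)}  (30 atoms)
goal ⊆ F2  ⇒  h_max = 2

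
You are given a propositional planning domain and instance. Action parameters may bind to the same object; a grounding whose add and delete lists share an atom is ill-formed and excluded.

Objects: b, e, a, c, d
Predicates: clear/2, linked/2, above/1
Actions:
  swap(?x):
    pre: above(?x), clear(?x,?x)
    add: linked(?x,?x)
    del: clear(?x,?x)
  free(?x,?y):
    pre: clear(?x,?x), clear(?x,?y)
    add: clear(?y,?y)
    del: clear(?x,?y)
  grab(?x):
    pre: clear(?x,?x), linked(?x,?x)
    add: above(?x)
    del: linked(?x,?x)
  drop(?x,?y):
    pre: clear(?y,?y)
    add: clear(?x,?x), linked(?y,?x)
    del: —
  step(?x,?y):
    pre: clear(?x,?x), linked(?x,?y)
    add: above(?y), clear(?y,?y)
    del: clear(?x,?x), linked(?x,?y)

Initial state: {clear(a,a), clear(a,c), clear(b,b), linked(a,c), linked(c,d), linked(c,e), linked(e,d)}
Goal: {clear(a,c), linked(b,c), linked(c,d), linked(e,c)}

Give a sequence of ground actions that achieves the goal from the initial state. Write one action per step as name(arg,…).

1. drop(e,b)  →  {clear(a,a), clear(a,c), clear(b,b), clear(e,e), linked(a,c), linked(b,e), linked(c,d), linked(c,e), linked(e,d)}
2. drop(c,b)  →  {clear(a,a), clear(a,c), clear(b,b), clear(c,c), clear(e,e), linked(a,c), linked(b,c), linked(b,e), linked(c,d), linked(c,e), linked(e,d)}
3. drop(c,e)  →  {clear(a,a), clear(a,c), clear(b,b), clear(c,c), clear(e,e), linked(a,c), linked(b,c), linked(b,e), linked(c,d), linked(c,e), linked(e,c), linked(e,d)}

drop(e,b); drop(c,b); drop(c,e)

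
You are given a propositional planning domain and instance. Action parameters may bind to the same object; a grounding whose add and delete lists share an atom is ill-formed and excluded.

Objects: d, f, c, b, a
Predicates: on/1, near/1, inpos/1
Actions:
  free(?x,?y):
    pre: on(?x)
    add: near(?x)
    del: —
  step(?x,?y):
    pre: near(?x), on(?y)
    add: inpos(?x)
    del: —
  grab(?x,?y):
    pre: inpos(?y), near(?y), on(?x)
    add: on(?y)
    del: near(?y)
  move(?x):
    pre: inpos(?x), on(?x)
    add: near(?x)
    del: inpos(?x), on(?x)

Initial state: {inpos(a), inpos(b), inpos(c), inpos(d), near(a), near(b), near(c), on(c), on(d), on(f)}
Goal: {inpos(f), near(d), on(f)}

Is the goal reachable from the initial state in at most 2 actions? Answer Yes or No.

1. free(d,d)  →  {inpos(a), inpos(b), inpos(c), inpos(d), near(a), near(b), near(c), near(d), on(c), on(d), on(f)}
2. free(f,d)  →  {inpos(a), inpos(b), inpos(c), inpos(d), near(a), near(b), near(c), near(d), near(f), on(c), on(d), on(f)}
3. step(f,d)  →  {inpos(a), inpos(b), inpos(c), inpos(d), inpos(f), near(a), near(b), near(c), near(d), near(f), on(c), on(d), on(f)}
optimal plan length = 3; 3 > 2

No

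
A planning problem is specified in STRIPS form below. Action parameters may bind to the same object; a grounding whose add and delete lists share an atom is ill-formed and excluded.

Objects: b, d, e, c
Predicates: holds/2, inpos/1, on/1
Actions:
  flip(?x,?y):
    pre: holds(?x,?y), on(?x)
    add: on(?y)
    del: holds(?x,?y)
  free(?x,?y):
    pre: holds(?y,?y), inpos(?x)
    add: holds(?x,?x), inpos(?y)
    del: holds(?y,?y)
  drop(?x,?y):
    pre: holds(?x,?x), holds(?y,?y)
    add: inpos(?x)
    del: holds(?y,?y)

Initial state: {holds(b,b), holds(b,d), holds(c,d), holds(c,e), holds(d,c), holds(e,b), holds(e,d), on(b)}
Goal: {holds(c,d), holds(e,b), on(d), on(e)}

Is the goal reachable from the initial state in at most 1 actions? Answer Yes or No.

1. flip(b,d)  →  {holds(b,b), holds(c,d), holds(c,e), holds(d,c), holds(e,b), holds(e,d), on(b), on(d)}
2. flip(d,c)  →  {holds(b,b), holds(c,d), holds(c,e), holds(e,b), holds(e,d), on(b), on(c), on(d)}
3. flip(c,e)  →  {holds(b,b), holds(c,d), holds(e,b), holds(e,d), on(b), on(c), on(d), on(e)}
optimal plan length = 3; 3 > 1

No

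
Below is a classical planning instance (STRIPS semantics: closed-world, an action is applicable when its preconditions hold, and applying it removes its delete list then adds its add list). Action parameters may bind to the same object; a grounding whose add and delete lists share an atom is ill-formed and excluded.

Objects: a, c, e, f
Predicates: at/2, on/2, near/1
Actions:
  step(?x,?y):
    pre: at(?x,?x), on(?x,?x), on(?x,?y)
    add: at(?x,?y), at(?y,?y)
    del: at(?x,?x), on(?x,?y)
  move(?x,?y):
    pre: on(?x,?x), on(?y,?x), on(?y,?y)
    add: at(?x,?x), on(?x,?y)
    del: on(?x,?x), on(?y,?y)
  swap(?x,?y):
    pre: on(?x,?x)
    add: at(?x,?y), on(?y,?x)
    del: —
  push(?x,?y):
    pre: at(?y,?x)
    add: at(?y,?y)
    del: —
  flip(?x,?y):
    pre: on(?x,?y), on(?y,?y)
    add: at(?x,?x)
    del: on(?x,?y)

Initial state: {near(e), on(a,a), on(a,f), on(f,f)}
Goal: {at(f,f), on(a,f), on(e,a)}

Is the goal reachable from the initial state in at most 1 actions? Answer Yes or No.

No

1. swap(a,e)  →  {at(a,e), near(e), on(a,a), on(a,f), on(e,a), on(f,f)}
2. move(f,a)  →  {at(a,e), at(f,f), near(e), on(a,f), on(e,a), on(f,a)}
optimal plan length = 2; 2 > 1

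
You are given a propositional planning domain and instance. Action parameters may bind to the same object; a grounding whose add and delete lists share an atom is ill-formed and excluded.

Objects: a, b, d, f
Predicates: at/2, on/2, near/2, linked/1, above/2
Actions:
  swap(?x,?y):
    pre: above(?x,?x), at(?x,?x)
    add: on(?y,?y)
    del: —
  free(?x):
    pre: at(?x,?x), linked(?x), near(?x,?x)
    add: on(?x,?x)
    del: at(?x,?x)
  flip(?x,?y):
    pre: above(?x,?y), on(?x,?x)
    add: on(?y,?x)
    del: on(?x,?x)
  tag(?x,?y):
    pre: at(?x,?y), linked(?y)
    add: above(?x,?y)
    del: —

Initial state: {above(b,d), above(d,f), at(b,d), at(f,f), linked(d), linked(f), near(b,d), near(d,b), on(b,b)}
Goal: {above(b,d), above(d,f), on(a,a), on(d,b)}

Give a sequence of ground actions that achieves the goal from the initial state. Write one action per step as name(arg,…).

flip(b,d); tag(f,f); swap(f,a)

1. flip(b,d)  →  {above(b,d), above(d,f), at(b,d), at(f,f), linked(d), linked(f), near(b,d), near(d,b), on(d,b)}
2. tag(f,f)  →  {above(b,d), above(d,f), above(f,f), at(b,d), at(f,f), linked(d), linked(f), near(b,d), near(d,b), on(d,b)}
3. swap(f,a)  →  {above(b,d), above(d,f), above(f,f), at(b,d), at(f,f), linked(d), linked(f), near(b,d), near(d,b), on(a,a), on(d,b)}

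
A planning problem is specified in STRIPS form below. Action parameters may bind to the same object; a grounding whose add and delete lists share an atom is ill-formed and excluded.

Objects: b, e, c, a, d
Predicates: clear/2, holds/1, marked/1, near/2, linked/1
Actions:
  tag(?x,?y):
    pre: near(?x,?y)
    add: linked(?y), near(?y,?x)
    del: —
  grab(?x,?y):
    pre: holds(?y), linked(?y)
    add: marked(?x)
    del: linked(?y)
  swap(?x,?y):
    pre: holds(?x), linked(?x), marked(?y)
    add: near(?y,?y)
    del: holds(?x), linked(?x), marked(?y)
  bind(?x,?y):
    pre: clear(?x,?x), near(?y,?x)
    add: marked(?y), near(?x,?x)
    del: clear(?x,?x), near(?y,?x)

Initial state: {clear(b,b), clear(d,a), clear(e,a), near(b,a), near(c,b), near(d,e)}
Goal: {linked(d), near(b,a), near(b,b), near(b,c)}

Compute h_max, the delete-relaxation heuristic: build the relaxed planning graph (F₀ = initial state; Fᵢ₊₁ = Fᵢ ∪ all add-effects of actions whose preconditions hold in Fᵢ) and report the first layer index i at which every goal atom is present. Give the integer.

2

F0 = init (6 atoms)
F1 = F0 ∪ {linked(a), linked(b), linked(e), marked(c), near(a,b), near(b,b), near(b,c), near(e,d)}  (14 atoms)
F2 = F1 ∪ {linked(c), linked(d), marked(a)}  (17 atoms)
goal ⊆ F2  ⇒  h_max = 2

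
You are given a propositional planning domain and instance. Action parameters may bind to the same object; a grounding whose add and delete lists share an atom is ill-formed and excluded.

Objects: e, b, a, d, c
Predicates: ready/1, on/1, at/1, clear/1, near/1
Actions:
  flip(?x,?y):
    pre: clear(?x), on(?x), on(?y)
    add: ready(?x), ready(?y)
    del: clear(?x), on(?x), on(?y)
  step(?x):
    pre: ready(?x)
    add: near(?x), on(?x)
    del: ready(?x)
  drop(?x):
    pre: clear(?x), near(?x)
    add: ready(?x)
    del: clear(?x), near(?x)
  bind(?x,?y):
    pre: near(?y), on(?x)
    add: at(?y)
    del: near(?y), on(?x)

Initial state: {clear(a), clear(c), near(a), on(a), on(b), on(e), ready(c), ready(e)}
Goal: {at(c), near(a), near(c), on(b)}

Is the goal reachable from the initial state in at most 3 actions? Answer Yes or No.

1. step(c)  →  {clear(a), clear(c), near(a), near(c), on(a), on(b), on(c), on(e), ready(e)}
2. flip(a,c)  →  {clear(c), near(a), near(c), on(b), on(e), ready(a), ready(c), ready(e)}
3. bind(e,c)  →  {at(c), clear(c), near(a), on(b), ready(a), ready(c), ready(e)}
4. step(c)  →  {at(c), clear(c), near(a), near(c), on(b), on(c), ready(a), ready(e)}
optimal plan length = 4; 4 > 3

No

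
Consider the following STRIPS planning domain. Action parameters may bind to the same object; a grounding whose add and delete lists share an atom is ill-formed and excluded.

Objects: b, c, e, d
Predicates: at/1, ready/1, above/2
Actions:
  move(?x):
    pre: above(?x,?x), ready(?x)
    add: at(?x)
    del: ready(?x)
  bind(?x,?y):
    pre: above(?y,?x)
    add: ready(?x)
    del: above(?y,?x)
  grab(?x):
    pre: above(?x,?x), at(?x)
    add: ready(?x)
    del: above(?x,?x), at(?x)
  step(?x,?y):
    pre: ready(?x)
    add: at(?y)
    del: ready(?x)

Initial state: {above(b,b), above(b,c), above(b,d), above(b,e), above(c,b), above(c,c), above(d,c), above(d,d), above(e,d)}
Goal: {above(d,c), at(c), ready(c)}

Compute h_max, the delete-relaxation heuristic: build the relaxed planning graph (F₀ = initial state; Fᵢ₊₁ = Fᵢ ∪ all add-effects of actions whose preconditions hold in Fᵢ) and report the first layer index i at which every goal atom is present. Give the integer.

2

F0 = init (9 atoms)
F1 = F0 ∪ {ready(b), ready(c), ready(d), ready(e)}  (13 atoms)
F2 = F1 ∪ {at(b), at(c), at(d), at(e)}  (17 atoms)
goal ⊆ F2  ⇒  h_max = 2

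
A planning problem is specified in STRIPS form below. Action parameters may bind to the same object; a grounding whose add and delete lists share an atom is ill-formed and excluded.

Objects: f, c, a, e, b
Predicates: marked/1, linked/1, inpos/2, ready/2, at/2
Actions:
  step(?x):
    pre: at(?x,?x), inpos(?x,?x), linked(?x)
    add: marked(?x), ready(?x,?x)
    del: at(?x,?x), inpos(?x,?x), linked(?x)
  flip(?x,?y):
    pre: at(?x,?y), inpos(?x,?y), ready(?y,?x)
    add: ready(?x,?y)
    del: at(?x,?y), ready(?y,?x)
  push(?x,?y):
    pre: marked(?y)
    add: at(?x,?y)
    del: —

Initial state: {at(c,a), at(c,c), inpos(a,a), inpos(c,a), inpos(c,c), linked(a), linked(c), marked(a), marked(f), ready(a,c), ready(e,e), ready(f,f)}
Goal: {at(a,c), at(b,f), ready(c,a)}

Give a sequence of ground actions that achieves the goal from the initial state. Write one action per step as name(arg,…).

1. step(c)  →  {at(c,a), inpos(a,a), inpos(c,a), linked(a), marked(a), marked(c), marked(f), ready(a,c), ready(c,c), ready(e,e), ready(f,f)}
2. flip(c,a)  →  {inpos(a,a), inpos(c,a), linked(a), marked(a), marked(c), marked(f), ready(c,a), ready(c,c), ready(e,e), ready(f,f)}
3. push(a,c)  →  {at(a,c), inpos(a,a), inpos(c,a), linked(a), marked(a), marked(c), marked(f), ready(c,a), ready(c,c), ready(e,e), ready(f,f)}
4. push(b,f)  →  {at(a,c), at(b,f), inpos(a,a), inpos(c,a), linked(a), marked(a), marked(c), marked(f), ready(c,a), ready(c,c), ready(e,e), ready(f,f)}

step(c); flip(c,a); push(a,c); push(b,f)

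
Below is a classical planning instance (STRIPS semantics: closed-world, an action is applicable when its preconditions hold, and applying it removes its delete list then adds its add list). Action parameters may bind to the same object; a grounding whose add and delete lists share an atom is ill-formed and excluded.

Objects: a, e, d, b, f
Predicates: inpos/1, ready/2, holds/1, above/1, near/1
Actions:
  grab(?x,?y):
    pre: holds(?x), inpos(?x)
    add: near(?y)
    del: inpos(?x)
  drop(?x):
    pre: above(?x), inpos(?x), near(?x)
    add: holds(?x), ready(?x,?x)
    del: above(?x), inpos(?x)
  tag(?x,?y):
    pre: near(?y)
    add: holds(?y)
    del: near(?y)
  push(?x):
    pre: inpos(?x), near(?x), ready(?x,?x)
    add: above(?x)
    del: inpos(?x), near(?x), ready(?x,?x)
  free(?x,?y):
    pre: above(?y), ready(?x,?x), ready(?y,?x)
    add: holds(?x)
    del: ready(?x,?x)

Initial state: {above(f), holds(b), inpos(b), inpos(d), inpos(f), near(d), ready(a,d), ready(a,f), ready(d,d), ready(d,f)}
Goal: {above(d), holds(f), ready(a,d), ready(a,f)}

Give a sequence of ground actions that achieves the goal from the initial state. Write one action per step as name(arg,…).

1. grab(b,f)  →  {above(f), holds(b), inpos(d), inpos(f), near(d), near(f), ready(a,d), ready(a,f), ready(d,d), ready(d,f)}
2. drop(f)  →  {holds(b), holds(f), inpos(d), near(d), near(f), ready(a,d), ready(a,f), ready(d,d), ready(d,f), ready(f,f)}
3. push(d)  →  {above(d), holds(b), holds(f), near(f), ready(a,d), ready(a,f), ready(d,f), ready(f,f)}

grab(b,f); drop(f); push(d)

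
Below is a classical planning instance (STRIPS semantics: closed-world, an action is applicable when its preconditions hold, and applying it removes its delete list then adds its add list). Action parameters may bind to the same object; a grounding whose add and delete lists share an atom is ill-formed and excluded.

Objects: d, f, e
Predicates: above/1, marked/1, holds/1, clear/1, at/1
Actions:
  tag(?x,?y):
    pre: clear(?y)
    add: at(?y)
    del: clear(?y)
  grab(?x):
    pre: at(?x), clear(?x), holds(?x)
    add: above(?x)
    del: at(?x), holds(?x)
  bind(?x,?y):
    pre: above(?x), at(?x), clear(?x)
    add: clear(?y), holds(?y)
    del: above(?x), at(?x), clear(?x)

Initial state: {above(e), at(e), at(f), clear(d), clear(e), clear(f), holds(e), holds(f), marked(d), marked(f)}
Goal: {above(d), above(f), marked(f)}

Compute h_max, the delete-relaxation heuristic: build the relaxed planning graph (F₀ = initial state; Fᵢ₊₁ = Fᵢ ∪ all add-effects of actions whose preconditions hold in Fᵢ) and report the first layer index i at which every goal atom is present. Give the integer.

F0 = init (10 atoms)
F1 = F0 ∪ {above(f), at(d), holds(d)}  (13 atoms)
F2 = F1 ∪ {above(d)}  (14 atoms)
goal ⊆ F2  ⇒  h_max = 2

2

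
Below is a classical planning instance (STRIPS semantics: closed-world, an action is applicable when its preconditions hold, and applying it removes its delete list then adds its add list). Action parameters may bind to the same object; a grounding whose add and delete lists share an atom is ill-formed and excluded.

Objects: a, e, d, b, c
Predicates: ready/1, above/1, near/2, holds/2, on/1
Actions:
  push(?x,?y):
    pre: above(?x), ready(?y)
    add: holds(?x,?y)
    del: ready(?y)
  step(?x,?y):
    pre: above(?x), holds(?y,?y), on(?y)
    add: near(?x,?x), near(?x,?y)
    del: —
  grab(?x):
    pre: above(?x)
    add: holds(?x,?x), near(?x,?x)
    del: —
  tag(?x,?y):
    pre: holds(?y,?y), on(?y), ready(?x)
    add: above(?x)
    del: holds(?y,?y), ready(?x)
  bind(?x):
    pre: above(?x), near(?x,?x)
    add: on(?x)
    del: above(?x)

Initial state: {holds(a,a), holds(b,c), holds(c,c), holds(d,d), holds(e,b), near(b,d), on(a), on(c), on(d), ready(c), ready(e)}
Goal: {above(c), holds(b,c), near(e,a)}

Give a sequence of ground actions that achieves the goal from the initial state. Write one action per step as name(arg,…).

1. tag(e,d)  →  {above(e), holds(a,a), holds(b,c), holds(c,c), holds(e,b), near(b,d), on(a), on(c), on(d), ready(c)}
2. step(e,a)  →  {above(e), holds(a,a), holds(b,c), holds(c,c), holds(e,b), near(b,d), near(e,a), near(e,e), on(a), on(c), on(d), ready(c)}
3. tag(c,a)  →  {above(c), above(e), holds(b,c), holds(c,c), holds(e,b), near(b,d), near(e,a), near(e,e), on(a), on(c), on(d)}

tag(e,d); step(e,a); tag(c,a)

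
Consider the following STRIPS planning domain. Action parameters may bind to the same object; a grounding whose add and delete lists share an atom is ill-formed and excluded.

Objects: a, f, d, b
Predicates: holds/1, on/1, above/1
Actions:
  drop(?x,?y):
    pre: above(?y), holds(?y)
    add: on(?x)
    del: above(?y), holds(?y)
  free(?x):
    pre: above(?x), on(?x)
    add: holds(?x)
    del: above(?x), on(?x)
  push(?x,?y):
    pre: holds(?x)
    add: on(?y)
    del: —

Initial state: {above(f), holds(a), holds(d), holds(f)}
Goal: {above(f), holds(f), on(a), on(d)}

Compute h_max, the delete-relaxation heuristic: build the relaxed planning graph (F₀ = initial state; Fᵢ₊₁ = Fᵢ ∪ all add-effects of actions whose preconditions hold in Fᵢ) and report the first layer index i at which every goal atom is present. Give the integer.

1

F0 = init (4 atoms)
F1 = F0 ∪ {on(a), on(b), on(d), on(f)}  (8 atoms)
goal ⊆ F1  ⇒  h_max = 1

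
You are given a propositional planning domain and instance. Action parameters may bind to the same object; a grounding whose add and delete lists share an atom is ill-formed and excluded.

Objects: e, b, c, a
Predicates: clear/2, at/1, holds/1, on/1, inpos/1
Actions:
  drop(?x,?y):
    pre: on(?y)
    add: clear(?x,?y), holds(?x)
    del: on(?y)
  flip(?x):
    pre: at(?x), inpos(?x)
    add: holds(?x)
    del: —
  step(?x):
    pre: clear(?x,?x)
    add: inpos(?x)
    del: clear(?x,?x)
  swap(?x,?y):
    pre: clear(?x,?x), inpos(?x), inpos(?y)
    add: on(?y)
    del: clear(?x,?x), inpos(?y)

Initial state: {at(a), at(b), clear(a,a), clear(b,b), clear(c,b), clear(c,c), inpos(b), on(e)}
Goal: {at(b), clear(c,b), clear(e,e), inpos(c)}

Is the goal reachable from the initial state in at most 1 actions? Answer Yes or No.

1. drop(e,e)  →  {at(a), at(b), clear(a,a), clear(b,b), clear(c,b), clear(c,c), clear(e,e), holds(e), inpos(b)}
2. step(c)  →  {at(a), at(b), clear(a,a), clear(b,b), clear(c,b), clear(e,e), holds(e), inpos(b), inpos(c)}
optimal plan length = 2; 2 > 1

No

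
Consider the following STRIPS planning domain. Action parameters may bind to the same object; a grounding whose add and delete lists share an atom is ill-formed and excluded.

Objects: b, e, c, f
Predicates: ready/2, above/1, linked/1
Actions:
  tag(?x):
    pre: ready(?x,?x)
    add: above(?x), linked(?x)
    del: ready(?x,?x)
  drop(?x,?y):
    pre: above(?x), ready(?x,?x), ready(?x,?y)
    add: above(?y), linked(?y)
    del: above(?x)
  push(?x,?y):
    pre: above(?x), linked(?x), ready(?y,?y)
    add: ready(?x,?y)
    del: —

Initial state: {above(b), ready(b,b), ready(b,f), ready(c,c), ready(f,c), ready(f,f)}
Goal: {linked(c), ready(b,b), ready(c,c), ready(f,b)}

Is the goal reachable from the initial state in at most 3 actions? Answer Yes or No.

1. drop(b,f)  →  {above(f), linked(f), ready(b,b), ready(b,f), ready(c,c), ready(f,c), ready(f,f)}
2. push(f,b)  →  {above(f), linked(f), ready(b,b), ready(b,f), ready(c,c), ready(f,b), ready(f,c), ready(f,f)}
3. drop(f,c)  →  {above(c), linked(c), linked(f), ready(b,b), ready(b,f), ready(c,c), ready(f,b), ready(f,c), ready(f,f)}
optimal plan length = 3; 3 ≤ 3

Yes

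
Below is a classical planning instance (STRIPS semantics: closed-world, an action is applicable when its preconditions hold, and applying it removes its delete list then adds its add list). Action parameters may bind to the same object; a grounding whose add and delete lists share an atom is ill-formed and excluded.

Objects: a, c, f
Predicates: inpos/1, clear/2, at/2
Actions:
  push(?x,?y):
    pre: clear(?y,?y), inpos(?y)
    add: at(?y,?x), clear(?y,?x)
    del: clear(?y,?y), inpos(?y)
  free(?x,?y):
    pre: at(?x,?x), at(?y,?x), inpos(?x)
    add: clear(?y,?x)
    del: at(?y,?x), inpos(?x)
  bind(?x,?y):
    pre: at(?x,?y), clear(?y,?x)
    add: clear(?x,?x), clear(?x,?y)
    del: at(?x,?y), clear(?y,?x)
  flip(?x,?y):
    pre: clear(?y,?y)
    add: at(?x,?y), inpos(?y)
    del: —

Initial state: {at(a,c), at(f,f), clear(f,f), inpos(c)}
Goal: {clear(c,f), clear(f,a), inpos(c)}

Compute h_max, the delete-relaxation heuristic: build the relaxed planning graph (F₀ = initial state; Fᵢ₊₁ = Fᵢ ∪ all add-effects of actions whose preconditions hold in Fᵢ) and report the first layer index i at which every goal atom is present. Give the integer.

F0 = init (4 atoms)
F1 = F0 ∪ {at(a,f), at(c,f), inpos(f)}  (7 atoms)
F2 = F1 ∪ {at(f,a), at(f,c), clear(a,f), clear(c,f), clear(f,a), clear(f,c)}  (13 atoms)
goal ⊆ F2  ⇒  h_max = 2

2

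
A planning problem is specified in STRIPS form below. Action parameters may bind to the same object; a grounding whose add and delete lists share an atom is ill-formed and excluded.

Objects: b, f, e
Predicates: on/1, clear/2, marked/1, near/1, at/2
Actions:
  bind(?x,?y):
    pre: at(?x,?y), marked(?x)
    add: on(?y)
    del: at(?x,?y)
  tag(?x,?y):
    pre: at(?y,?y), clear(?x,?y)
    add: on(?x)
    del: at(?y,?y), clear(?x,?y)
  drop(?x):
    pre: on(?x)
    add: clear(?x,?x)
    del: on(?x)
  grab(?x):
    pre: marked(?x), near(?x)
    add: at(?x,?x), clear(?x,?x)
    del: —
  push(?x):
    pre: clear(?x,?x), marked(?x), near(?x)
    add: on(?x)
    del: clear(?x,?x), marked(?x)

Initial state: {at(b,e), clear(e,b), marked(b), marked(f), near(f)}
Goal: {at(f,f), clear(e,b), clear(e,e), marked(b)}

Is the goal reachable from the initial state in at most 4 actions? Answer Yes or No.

1. bind(b,e)  →  {clear(e,b), marked(b), marked(f), near(f), on(e)}
2. drop(e)  →  {clear(e,b), clear(e,e), marked(b), marked(f), near(f)}
3. grab(f)  →  {at(f,f), clear(e,b), clear(e,e), clear(f,f), marked(b), marked(f), near(f)}
optimal plan length = 3; 3 ≤ 4

Yes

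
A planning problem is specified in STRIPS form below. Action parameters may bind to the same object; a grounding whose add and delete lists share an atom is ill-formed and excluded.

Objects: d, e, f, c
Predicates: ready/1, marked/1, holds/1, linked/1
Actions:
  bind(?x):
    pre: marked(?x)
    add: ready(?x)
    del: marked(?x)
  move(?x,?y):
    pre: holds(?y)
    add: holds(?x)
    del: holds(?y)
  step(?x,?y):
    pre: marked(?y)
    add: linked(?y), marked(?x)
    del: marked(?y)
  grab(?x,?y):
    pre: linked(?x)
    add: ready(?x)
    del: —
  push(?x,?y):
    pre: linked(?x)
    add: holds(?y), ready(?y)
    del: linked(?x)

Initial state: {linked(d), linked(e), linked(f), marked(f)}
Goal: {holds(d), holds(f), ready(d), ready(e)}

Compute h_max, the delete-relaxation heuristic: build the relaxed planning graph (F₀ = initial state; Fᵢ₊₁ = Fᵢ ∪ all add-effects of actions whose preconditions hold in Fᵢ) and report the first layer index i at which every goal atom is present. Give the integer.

1

F0 = init (4 atoms)
F1 = F0 ∪ {holds(c), holds(d), holds(e), holds(f), marked(c), marked(d), marked(e), ready(c), ready(d), ready(e), ready(f)}  (15 atoms)
goal ⊆ F1  ⇒  h_max = 1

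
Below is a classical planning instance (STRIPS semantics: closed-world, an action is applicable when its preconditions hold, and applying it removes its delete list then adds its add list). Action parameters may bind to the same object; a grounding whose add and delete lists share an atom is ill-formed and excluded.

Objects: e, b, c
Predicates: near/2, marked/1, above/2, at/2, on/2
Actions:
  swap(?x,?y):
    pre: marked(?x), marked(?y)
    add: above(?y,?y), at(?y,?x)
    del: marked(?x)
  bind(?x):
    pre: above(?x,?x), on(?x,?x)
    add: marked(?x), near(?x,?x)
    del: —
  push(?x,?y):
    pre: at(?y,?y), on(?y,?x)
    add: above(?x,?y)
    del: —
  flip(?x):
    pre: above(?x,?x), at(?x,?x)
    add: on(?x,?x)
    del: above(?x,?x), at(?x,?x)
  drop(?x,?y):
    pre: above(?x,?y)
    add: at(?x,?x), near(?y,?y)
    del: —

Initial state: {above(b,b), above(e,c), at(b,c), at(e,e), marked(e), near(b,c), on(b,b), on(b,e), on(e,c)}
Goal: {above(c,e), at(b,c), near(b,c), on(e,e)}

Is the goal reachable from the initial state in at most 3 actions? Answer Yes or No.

Yes

1. swap(e,e)  →  {above(b,b), above(e,c), above(e,e), at(b,c), at(e,e), near(b,c), on(b,b), on(b,e), on(e,c)}
2. push(c,e)  →  {above(b,b), above(c,e), above(e,c), above(e,e), at(b,c), at(e,e), near(b,c), on(b,b), on(b,e), on(e,c)}
3. flip(e)  →  {above(b,b), above(c,e), above(e,c), at(b,c), near(b,c), on(b,b), on(b,e), on(e,c), on(e,e)}
optimal plan length = 3; 3 ≤ 3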